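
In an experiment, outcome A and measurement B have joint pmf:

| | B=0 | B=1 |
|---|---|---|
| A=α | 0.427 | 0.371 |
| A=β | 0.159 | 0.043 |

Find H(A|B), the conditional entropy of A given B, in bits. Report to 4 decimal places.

0.6934 bits

Chain rule: H(A|B) = H(A,B) − H(B).
Marginals: p(A) = (0.7980, 0.2020), p(B) = (0.5860, 0.4140).
H(A,B) = 1.6720 bits; H(B) = 0.9786 bits.
H(A|B) = 1.6720 − 0.9786 = 0.6934 bits.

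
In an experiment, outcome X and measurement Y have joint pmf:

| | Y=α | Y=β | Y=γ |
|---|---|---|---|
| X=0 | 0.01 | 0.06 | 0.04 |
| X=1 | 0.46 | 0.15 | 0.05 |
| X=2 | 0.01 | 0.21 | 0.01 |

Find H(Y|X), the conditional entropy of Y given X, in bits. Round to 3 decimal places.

1.010 bits

Marginals: p(X) = (0.1100, 0.6600, 0.2300), p(Y) = (0.4800, 0.4200, 0.1000).
H(Y|X) = Σ p(X) · H(Y|X=·).
  X=0: p=0.1100, H(Y|X=0) = 1.3222
  X=1: p=0.6600, H(Y|X=1) = 1.1308
  X=2: p=0.2300, H(Y|X=2) = 0.5132
Weighted sum = 1.010 bits.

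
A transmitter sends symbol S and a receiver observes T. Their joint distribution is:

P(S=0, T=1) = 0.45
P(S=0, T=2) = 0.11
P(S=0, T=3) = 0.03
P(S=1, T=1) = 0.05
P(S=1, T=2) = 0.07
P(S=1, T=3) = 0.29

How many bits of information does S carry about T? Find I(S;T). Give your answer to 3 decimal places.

0.425 bits

Marginals: p(S) = (0.5900, 0.4100), p(T) = (0.5000, 0.1800, 0.3200).
I(S;T) = H(S) + H(T) − H(S,T).
H(S) = 0.9765, H(T) = 1.4713, H(S,T) = 2.0230.
I(S;T) = 0.9765 + 1.4713 − 2.0230 = 0.425 bits.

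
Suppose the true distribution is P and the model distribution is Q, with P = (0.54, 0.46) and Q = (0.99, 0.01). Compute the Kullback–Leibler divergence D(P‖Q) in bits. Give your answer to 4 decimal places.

2.0686 bits

D(P‖Q) = Σ p·log₂(p/q).
  0.54·log₂(0.54/0.99) = -0.47221
  0.46·log₂(0.46/0.01) = 2.54084
D(P‖Q) = 2.0686 bits.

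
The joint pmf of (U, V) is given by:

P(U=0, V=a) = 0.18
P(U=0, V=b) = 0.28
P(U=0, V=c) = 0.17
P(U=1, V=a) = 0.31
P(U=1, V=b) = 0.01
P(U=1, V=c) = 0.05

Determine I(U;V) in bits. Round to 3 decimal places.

0.253 bits

Marginals: p(U) = (0.6300, 0.3700), p(V) = (0.4900, 0.2900, 0.2200).
I(U;V) = Σ p(x,y)·log₂[p(x,y)/(p(x)p(y))].
  (0,a): 0.18·log₂(0.5831) = -0.1401
  (0,b): 0.28·log₂(1.5326) = 0.1725
  (0,c): 0.17·log₂(1.2266) = 0.0501
  (1,a): 0.31·log₂(1.7099) = 0.2399
  (1,b): 0.01·log₂(0.0932) = -0.0342
  (1,c): 0.05·log₂(0.6143) = -0.0352
Sum = 0.253 bits.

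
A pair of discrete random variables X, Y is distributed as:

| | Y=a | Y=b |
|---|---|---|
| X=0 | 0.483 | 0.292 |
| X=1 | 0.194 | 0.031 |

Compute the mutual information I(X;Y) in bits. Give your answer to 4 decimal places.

Marginals: p(X) = (0.7750, 0.2250), p(Y) = (0.6770, 0.3230).
I(X;Y) = H(X) + H(Y) − H(X,Y).
H(X) = 0.7692, H(Y) = 0.9076, H(X,Y) = 1.6400.
I(X;Y) = 0.7692 + 0.9076 − 1.6400 = 0.0368 bits.

0.0368 bits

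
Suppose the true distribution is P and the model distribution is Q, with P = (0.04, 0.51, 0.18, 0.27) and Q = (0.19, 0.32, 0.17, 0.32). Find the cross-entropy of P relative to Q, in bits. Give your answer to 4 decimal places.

H(P,Q) = −Σ p·log₂ q.
  −0.04·log₂(0.19) = 0.09584
  −0.51·log₂(0.32) = 0.83837
  −0.18·log₂(0.17) = 0.46015
  −0.27·log₂(0.32) = 0.44384
H(P,Q) = 1.8382 bits.

1.8382 bits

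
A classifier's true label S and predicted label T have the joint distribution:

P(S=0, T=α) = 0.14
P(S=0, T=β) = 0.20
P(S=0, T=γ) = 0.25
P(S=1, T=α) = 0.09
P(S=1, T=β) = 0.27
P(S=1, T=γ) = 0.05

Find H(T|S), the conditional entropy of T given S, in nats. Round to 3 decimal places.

Marginals: p(S) = (0.5900, 0.4100), p(T) = (0.2300, 0.4700, 0.3000).
H(T|S) = Σ p(S) · H(T|S=·).
  S=0: p=0.5900, H(T|S=0) = 1.0719
  S=1: p=0.4100, H(T|S=1) = 0.8646
Weighted sum = 0.987 nats.

0.987 nats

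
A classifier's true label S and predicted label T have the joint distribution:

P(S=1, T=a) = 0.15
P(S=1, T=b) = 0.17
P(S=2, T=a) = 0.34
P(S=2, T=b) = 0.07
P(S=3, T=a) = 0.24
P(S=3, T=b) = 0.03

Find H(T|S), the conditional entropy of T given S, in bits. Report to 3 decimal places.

0.725 bits

Marginals: p(S) = (0.3200, 0.4100, 0.2700), p(T) = (0.7300, 0.2700).
H(T|S) = Σ p(S) · H(T|S=·).
  S=1: p=0.3200, H(T|S=1) = 0.9972
  S=2: p=0.4100, H(T|S=2) = 0.6594
  S=3: p=0.2700, H(T|S=3) = 0.5033
Weighted sum = 0.725 bits.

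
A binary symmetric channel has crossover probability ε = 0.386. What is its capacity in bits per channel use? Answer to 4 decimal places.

Binary symmetric channel: C = 1 − h₂(ε) where h₂ is the binary entropy function.
h₂(0.386) = −0.386·log₂0.386 − 0.614·log₂0.614 = 0.9622.
C = 1 − 0.9622 = 0.0378 bits per channel use.

0.0378 bits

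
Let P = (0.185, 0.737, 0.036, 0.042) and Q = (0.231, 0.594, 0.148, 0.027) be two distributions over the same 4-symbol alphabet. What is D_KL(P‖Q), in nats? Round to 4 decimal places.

D(P‖Q) = Σ p·ln(p/q).
  0.185·ln(0.185/0.231) = -0.04108
  0.737·ln(0.737/0.594) = 0.15898
  0.036·ln(0.036/0.148) = -0.05089
  0.042·ln(0.042/0.027) = 0.01856
D(P‖Q) = 0.0856 nats.

0.0856 nats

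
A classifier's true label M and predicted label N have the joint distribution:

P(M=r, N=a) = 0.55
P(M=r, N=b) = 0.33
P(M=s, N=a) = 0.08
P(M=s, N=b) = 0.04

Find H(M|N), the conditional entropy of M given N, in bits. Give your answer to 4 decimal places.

0.5288 bits

Marginals: p(M) = (0.8800, 0.1200), p(N) = (0.6300, 0.3700).
H(M|N) = Σ p(N) · H(M|N=·).
  N=a: p=0.6300, H(M|N=a) = 0.5491
  N=b: p=0.3700, H(M|N=b) = 0.4942
Weighted sum = 0.5288 bits.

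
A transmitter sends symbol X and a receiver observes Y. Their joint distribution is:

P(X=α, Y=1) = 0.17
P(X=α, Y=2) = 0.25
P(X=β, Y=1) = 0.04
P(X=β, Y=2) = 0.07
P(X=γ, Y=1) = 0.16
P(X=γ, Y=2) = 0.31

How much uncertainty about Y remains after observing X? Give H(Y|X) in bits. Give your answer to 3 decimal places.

Marginals: p(X) = (0.4200, 0.1100, 0.4700), p(Y) = (0.3700, 0.6300).
H(Y|X) = Σ p(X) · H(Y|X=·).
  X=α: p=0.4200, H(Y|X=α) = 0.9737
  X=β: p=0.1100, H(Y|X=β) = 0.9457
  X=γ: p=0.4700, H(Y|X=γ) = 0.9252
Weighted sum = 0.948 bits.

0.948 bits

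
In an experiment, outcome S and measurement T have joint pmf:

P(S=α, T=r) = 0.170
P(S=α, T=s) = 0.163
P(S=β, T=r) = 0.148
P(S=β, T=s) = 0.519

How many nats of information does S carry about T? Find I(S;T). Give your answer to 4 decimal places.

0.0416 nats

Marginals: p(S) = (0.3330, 0.6670), p(T) = (0.3180, 0.6820).
I(S;T) = H(S) + H(T) − H(S,T).
H(S) = 0.6363, H(T) = 0.6254, H(S,T) = 1.2201.
I(S;T) = 0.6363 + 0.6254 − 1.2201 = 0.0416 nats.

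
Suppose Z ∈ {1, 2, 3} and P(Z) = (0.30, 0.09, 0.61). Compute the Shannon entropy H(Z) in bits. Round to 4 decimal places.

H(Z) = −Σ p·log₂ p.
  −(0.30)·log₂(0.30) = 0.52109
  −(0.09)·log₂(0.09) = 0.31265
  −(0.61)·log₂(0.61) = 0.43500
Sum: 0.52109 + 0.31265 + 0.43500 = 1.2687 bits.

1.2687 bits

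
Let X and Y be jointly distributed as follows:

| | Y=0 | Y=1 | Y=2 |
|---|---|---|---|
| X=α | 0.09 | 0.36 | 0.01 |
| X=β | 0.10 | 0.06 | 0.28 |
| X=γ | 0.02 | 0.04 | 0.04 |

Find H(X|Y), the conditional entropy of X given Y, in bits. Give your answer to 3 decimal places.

0.968 bits

Chain rule: H(X|Y) = H(X,Y) − H(Y).
Marginals: p(X) = (0.4600, 0.4400, 0.1000), p(Y) = (0.2100, 0.4600, 0.3300).
H(X,Y) = 2.4840 bits; H(Y) = 1.5160 bits.
H(X|Y) = 2.4840 − 1.5160 = 0.968 bits.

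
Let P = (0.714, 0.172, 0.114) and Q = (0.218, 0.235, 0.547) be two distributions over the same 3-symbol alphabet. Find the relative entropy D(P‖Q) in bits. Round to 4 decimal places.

0.8867 bits

D(P‖Q) = Σ p·log₂(p/q).
  0.714·log₂(0.714/0.218) = 1.22208
  0.172·log₂(0.172/0.235) = -0.07744
  0.114·log₂(0.114/0.547) = -0.25793
D(P‖Q) = 0.8867 bits.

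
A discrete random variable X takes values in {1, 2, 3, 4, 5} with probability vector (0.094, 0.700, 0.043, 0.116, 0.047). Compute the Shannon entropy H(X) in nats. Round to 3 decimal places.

H(X) = −Σ p·ln p.
  −(0.094)·ln(0.094) = 0.2223
  −(0.700)·ln(0.700) = 0.2497
  −(0.043)·ln(0.043) = 0.1353
  −(0.116)·ln(0.116) = 0.2499
  −(0.047)·ln(0.047) = 0.1437
Sum: 0.2223 + 0.2497 + 0.1353 + 0.2499 + 0.1437 = 1.001 nats.

1.001 nats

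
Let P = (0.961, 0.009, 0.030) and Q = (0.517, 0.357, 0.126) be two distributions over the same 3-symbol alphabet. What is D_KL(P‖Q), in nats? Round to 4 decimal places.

D(P‖Q) = Σ p·ln(p/q).
  0.961·ln(0.961/0.517) = 0.59575
  0.009·ln(0.009/0.357) = -0.03312
  0.030·ln(0.030/0.126) = -0.04305
D(P‖Q) = 0.5196 nats.

0.5196 nats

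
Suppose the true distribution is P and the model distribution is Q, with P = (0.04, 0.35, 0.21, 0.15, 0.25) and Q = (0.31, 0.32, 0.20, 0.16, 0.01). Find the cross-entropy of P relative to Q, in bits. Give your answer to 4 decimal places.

H(P,Q) = −Σ p·log₂ q.
  −0.04·log₂(0.31) = 0.06759
  −0.35·log₂(0.32) = 0.57535
  −0.21·log₂(0.20) = 0.48760
  −0.15·log₂(0.16) = 0.39658
  −0.25·log₂(0.01) = 1.66096
H(P,Q) = 3.1881 bits.

3.1881 bits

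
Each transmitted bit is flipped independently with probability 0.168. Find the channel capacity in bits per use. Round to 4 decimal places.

Binary symmetric channel: C = 1 − h₂(ε) where h₂ is the binary entropy function.
h₂(0.168) = −0.168·log₂0.168 − 0.832·log₂0.832 = 0.6531.
C = 1 − 0.6531 = 0.3469 bits per channel use.

0.3469 bits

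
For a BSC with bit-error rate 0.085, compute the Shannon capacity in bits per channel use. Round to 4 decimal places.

Binary symmetric channel: C = 1 − h₂(ε) where h₂ is the binary entropy function.
h₂(0.085) = −0.085·log₂0.085 − 0.915·log₂0.915 = 0.4196.
C = 1 − 0.4196 = 0.5804 bits per channel use.

0.5804 bits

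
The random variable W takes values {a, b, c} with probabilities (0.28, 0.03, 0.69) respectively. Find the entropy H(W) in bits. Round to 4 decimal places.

1.0354 bits

H(W) = −Σ p·log₂ p.
  −(0.28)·log₂(0.28) = 0.51422
  −(0.03)·log₂(0.03) = 0.15177
  −(0.69)·log₂(0.69) = 0.36938
Sum: 0.51422 + 0.15177 + 0.36938 = 1.0354 bits.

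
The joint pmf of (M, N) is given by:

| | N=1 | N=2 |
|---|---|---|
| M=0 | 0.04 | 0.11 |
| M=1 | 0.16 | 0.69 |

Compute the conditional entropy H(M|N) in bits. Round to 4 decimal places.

0.6065 bits

Marginals: p(M) = (0.1500, 0.8500), p(N) = (0.2000, 0.8000).
H(M|N) = Σ p(N) · H(M|N=·).
  N=1: p=0.2000, H(M|N=1) = 0.7219
  N=2: p=0.8000, H(M|N=2) = 0.5777
Weighted sum = 0.6065 bits.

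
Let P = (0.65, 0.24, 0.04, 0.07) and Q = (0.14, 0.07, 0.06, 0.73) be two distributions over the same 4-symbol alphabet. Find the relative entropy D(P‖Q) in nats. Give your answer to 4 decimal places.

1.1133 nats

D(P‖Q) = Σ p·ln(p/q).
  0.65·ln(0.65/0.14) = 0.99796
  0.24·ln(0.24/0.07) = 0.29571
  0.04·ln(0.04/0.06) = -0.01622
  0.07·ln(0.07/0.73) = -0.16412
D(P‖Q) = 1.1133 nats.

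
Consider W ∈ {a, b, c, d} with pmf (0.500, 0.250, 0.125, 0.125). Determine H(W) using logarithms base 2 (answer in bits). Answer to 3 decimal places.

H(W) = −Σ p·log₂ p.
  −(0.500)·log₂(0.500) = 0.5000
  −(0.250)·log₂(0.250) = 0.5000
  −(0.125)·log₂(0.125) = 0.3750
  −(0.125)·log₂(0.125) = 0.3750
Sum: 0.5000 + 0.5000 + 0.3750 + 0.3750 = 1.750 bits.

1.750 bits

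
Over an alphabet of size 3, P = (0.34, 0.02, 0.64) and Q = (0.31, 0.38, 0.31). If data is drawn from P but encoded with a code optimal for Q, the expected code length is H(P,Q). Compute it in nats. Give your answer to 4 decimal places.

H(P,Q) = −Σ p·ln q.
  −0.34·ln(0.31) = 0.39820
  −0.02·ln(0.38) = 0.01935
  −0.64·ln(0.31) = 0.74956
H(P,Q) = 1.1671 nats.

1.1671 nats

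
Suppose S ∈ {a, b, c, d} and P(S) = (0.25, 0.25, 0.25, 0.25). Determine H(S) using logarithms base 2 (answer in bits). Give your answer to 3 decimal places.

2.000 bits

H(S) = −Σ p·log₂ p.
  −(0.25)·log₂(0.25) = 0.5000
  −(0.25)·log₂(0.25) = 0.5000
  −(0.25)·log₂(0.25) = 0.5000
  −(0.25)·log₂(0.25) = 0.5000
Sum: 0.5000 + 0.5000 + 0.5000 + 0.5000 = 2.000 bits.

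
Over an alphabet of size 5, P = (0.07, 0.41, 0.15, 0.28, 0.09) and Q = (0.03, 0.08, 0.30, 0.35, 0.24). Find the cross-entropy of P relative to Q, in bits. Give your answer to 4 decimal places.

H(P,Q) = −Σ p·log₂ q.
  −0.07·log₂(0.03) = 0.35412
  −0.41·log₂(0.08) = 1.49398
  −0.15·log₂(0.30) = 0.26054
  −0.28·log₂(0.35) = 0.42408
  −0.09·log₂(0.24) = 0.18530
H(P,Q) = 2.7180 bits.

2.7180 bits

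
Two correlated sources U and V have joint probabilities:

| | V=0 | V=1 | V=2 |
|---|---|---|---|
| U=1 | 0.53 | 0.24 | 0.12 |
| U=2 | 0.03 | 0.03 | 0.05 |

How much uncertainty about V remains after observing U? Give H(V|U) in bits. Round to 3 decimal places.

Chain rule: H(V|U) = H(U,V) − H(U).
Marginals: p(U) = (0.8900, 0.1100), p(V) = (0.5600, 0.2700, 0.1700).
H(U,V) = 1.8663 bits; H(U) = 0.4999 bits.
H(V|U) = 1.8663 − 0.4999 = 1.366 bits.

1.366 bits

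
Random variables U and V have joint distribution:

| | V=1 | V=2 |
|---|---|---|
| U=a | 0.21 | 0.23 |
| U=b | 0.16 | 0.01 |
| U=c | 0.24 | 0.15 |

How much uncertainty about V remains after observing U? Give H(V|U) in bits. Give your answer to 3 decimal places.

0.869 bits

Marginals: p(U) = (0.4400, 0.1700, 0.3900), p(V) = (0.6100, 0.3900).
H(V|U) = Σ p(U) · H(V|U=·).
  U=a: p=0.4400, H(V|U=a) = 0.9985
  U=b: p=0.1700, H(V|U=b) = 0.3228
  U=c: p=0.3900, H(V|U=c) = 0.9612
Weighted sum = 0.869 bits.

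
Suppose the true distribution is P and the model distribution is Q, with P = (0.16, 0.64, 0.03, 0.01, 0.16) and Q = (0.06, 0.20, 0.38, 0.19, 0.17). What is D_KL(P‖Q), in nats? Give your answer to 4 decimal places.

D(P‖Q) = Σ p·ln(p/q).
  0.16·ln(0.16/0.06) = 0.15693
  0.64·ln(0.64/0.20) = 0.74442
  0.03·ln(0.03/0.38) = -0.07617
  0.01·ln(0.01/0.19) = -0.02944
  0.16·ln(0.16/0.17) = -0.00970
D(P‖Q) = 0.7860 nats.

0.7860 nats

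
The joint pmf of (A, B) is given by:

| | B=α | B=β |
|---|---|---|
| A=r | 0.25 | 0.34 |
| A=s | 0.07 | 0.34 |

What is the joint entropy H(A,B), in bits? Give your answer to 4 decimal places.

H(A,B) = −Σ p(x,y)·log₂ p(x,y) over all 4 cells.
  cell (r,α): −0.25·log₂0.25 = 0.50000
  cell (r,β): −0.34·log₂0.34 = 0.52917
  cell (s,α): −0.07·log₂0.07 = 0.26856
  cell (s,β): −0.34·log₂0.34 = 0.52917
Sum = 1.8269 bits.

1.8269 bits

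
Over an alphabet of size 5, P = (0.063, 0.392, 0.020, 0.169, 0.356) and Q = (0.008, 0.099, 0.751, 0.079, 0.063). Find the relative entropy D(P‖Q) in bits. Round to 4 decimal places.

1.9361 bits

D(P‖Q) = Σ p·log₂(p/q).
  0.063·log₂(0.063/0.008) = 0.18757
  0.392·log₂(0.392/0.099) = 0.77826
  0.020·log₂(0.020/0.751) = -0.10461
  0.169·log₂(0.169/0.079) = 0.18541
  0.356·log₂(0.356/0.063) = 0.88945
D(P‖Q) = 1.9361 bits.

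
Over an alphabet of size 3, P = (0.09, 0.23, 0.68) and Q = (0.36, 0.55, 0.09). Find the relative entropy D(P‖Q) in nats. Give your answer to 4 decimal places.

1.0499 nats

D(P‖Q) = Σ p·ln(p/q).
  0.09·ln(0.09/0.36) = -0.12477
  0.23·ln(0.23/0.55) = -0.20052
  0.68·ln(0.68/0.09) = 1.37515
D(P‖Q) = 1.0499 nats.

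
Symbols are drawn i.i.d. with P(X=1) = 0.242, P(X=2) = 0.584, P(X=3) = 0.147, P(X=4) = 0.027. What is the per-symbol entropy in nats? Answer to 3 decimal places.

H(X) = −Σ p·ln p.
  −(0.242)·ln(0.242) = 0.3434
  −(0.584)·ln(0.584) = 0.3141
  −(0.147)·ln(0.147) = 0.2818
  −(0.027)·ln(0.027) = 0.0975
Sum: 0.3434 + 0.3141 + 0.2818 + 0.0975 = 1.037 nats.

1.037 nats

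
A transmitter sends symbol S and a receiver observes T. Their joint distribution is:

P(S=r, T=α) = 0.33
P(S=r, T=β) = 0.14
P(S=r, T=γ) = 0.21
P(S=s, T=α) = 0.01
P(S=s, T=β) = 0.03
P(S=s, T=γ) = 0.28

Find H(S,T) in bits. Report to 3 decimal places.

H(S,T) = −Σ p(x,y)·log₂ p(x,y) over all 6 cells.
  cell (r,α): −0.33·log₂0.33 = 0.5278
  cell (r,β): −0.14·log₂0.14 = 0.3971
  cell (r,γ): −0.21·log₂0.21 = 0.4728
  cell (s,α): −0.01·log₂0.01 = 0.0664
  cell (s,β): −0.03·log₂0.03 = 0.1518
  cell (s,γ): −0.28·log₂0.28 = 0.5142
Sum = 2.130 bits.

2.130 bits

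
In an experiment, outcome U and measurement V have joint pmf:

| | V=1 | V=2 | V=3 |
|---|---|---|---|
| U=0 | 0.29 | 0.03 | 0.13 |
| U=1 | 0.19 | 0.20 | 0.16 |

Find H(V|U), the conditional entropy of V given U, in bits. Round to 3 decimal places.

Chain rule: H(V|U) = H(U,V) − H(U).
Marginals: p(U) = (0.4500, 0.5500), p(V) = (0.4800, 0.2300, 0.2900).
H(U,V) = 2.3949 bits; H(U) = 0.9928 bits.
H(V|U) = 2.3949 − 0.9928 = 1.402 bits.

1.402 bits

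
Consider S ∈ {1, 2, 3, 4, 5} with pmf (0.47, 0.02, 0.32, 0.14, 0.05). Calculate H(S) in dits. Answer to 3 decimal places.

H(S) = −Σ p·log₁₀ p.
  −(0.47)·log₁₀(0.47) = 0.1541
  −(0.02)·log₁₀(0.02) = 0.0340
  −(0.32)·log₁₀(0.32) = 0.1584
  −(0.14)·log₁₀(0.14) = 0.1195
  −(0.05)·log₁₀(0.05) = 0.0651
Sum: 0.1541 + 0.0340 + 0.1584 + 0.1195 + 0.0651 = 0.531 dits.

0.531 dits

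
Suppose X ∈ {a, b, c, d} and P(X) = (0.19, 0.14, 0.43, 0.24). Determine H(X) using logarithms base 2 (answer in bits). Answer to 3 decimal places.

1.870 bits

H(X) = −Σ p·log₂ p.
  −(0.19)·log₂(0.19) = 0.4552
  −(0.14)·log₂(0.14) = 0.3971
  −(0.43)·log₂(0.43) = 0.5236
  −(0.24)·log₂(0.24) = 0.4941
Sum: 0.4552 + 0.3971 + 0.5236 + 0.4941 = 1.870 bits.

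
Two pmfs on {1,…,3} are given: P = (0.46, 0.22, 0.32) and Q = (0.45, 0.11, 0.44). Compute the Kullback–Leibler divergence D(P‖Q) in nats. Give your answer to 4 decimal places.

D(P‖Q) = Σ p·ln(p/q).
  0.46·ln(0.46/0.45) = 0.01011
  0.22·ln(0.22/0.11) = 0.15249
  0.32·ln(0.32/0.44) = -0.10191
D(P‖Q) = 0.0607 nats.

0.0607 nats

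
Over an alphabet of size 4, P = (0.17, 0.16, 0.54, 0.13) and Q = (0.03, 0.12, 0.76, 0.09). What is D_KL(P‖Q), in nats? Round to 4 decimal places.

0.2042 nats

D(P‖Q) = Σ p·ln(p/q).
  0.17·ln(0.17/0.03) = 0.29488
  0.16·ln(0.16/0.12) = 0.04603
  0.54·ln(0.54/0.76) = -0.18454
  0.13·ln(0.13/0.09) = 0.04780
D(P‖Q) = 0.2042 nats.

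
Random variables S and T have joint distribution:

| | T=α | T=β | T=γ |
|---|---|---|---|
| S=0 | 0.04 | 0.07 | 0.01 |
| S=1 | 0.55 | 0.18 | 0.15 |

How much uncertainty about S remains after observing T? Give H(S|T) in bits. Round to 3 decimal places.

Chain rule: H(S|T) = H(S,T) − H(T).
Marginals: p(S) = (0.1200, 0.8800), p(T) = (0.5900, 0.2500, 0.1600).
H(S,T) = 1.8510 bits; H(T) = 1.3721 bits.
H(S|T) = 1.8510 − 1.3721 = 0.479 bits.

0.479 bits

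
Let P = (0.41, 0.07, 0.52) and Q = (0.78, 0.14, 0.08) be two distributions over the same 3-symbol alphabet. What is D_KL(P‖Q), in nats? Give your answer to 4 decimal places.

D(P‖Q) = Σ p·ln(p/q).
  0.41·ln(0.41/0.78) = -0.26369
  0.07·ln(0.07/0.14) = -0.04852
  0.52·ln(0.52/0.08) = 0.97334
D(P‖Q) = 0.6611 nats.

0.6611 nats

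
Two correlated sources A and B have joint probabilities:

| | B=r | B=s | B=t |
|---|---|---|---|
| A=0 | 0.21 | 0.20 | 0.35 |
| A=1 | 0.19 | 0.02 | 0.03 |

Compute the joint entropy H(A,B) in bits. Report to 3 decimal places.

H(A,B) = −Σ p(x,y)·log₂ p(x,y) over all 6 cells.
  cell (0,r): −0.21·log₂0.21 = 0.4728
  cell (0,s): −0.20·log₂0.20 = 0.4644
  cell (0,t): −0.35·log₂0.35 = 0.5301
  cell (1,r): −0.19·log₂0.19 = 0.4552
  cell (1,s): −0.02·log₂0.02 = 0.1129
  cell (1,t): −0.03·log₂0.03 = 0.1518
Sum = 2.187 bits.

2.187 bits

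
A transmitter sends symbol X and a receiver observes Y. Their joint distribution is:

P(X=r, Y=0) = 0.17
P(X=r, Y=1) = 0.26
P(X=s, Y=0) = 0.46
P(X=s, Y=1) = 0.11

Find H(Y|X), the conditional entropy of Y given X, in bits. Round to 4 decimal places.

0.8197 bits

Chain rule: H(Y|X) = H(X,Y) − H(X).
Marginals: p(X) = (0.4300, 0.5700), p(Y) = (0.6300, 0.3700).
H(X,Y) = 1.8055 bits; H(X) = 0.9858 bits.
H(Y|X) = 1.8055 − 0.9858 = 0.8197 bits.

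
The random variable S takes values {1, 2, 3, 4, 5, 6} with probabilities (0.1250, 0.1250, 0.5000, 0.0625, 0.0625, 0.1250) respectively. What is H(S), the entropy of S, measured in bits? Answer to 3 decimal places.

H(S) = −Σ p·log₂ p.
  −(0.1250)·log₂(0.1250) = 0.3750
  −(0.1250)·log₂(0.1250) = 0.3750
  −(0.5000)·log₂(0.5000) = 0.5000
  −(0.0625)·log₂(0.0625) = 0.2500
  −(0.0625)·log₂(0.0625) = 0.2500
  −(0.1250)·log₂(0.1250) = 0.3750
Sum: 0.3750 + 0.3750 + 0.5000 + 0.2500 + 0.2500 + 0.3750 = 2.125 bits.

2.125 bits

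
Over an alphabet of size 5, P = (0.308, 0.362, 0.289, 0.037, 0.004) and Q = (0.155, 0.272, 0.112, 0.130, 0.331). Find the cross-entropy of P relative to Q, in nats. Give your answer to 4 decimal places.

H(P,Q) = −Σ p·ln q.
  −0.308·ln(0.155) = 0.57421
  −0.362·ln(0.272) = 0.47131
  −0.289·ln(0.112) = 0.63270
  −0.037·ln(0.130) = 0.07549
  −0.004·ln(0.331) = 0.00442
H(P,Q) = 1.7581 nats.

1.7581 nats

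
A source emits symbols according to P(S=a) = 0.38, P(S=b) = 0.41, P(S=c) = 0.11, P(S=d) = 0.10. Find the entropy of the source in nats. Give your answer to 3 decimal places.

H(S) = −Σ p·ln p.
  −(0.38)·ln(0.38) = 0.3677
  −(0.41)·ln(0.41) = 0.3656
  −(0.11)·ln(0.11) = 0.2428
  −(0.10)·ln(0.10) = 0.2303
Sum: 0.3677 + 0.3656 + 0.2428 + 0.2303 = 1.206 nats.

1.206 nats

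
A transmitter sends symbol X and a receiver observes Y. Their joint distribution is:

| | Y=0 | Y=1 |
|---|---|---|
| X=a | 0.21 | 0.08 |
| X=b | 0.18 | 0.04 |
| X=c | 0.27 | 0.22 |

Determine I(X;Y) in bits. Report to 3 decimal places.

Marginals: p(X) = (0.2900, 0.2200, 0.4900), p(Y) = (0.6600, 0.3400).
I(X;Y) = H(X) + H(Y) − H(X,Y).
H(X) = 1.5028, H(Y) = 0.9248, H(X,Y) = 2.3860.
I(X;Y) = 1.5028 + 0.9248 − 2.3860 = 0.042 bits.

0.042 bits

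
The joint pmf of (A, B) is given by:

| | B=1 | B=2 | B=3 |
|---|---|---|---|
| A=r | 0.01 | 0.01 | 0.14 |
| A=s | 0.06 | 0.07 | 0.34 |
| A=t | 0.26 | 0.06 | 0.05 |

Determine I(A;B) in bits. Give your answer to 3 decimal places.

Marginals: p(A) = (0.1600, 0.4700, 0.3700), p(B) = (0.3300, 0.1400, 0.5300).
I(A;B) = H(A) + H(B) − H(A,B).
H(A) = 1.4657, H(B) = 1.4104, H(A,B) = 2.5362.
I(A;B) = 1.4657 + 1.4104 − 2.5362 = 0.340 bits.

0.340 bits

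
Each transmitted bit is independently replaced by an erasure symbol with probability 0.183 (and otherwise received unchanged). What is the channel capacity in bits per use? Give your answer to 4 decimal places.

Binary erasure channel: capacity C = 1 − ε.
C = 1 − 0.183 = 0.8170 bits per channel use.

0.8170 bits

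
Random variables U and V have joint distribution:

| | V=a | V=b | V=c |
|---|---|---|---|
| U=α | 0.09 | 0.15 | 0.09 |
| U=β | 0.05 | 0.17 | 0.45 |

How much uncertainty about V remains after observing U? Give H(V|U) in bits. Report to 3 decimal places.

1.290 bits

Chain rule: H(V|U) = H(U,V) − H(U).
Marginals: p(U) = (0.3300, 0.6700), p(V) = (0.1400, 0.3200, 0.5400).
H(U,V) = 2.2049 bits; H(U) = 0.9149 bits.
H(V|U) = 2.2049 − 0.9149 = 1.290 bits.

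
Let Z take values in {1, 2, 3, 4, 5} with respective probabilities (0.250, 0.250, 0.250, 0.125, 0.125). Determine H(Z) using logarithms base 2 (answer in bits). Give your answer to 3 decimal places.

2.250 bits

H(Z) = −Σ p·log₂ p.
  −(0.250)·log₂(0.250) = 0.5000
  −(0.250)·log₂(0.250) = 0.5000
  −(0.250)·log₂(0.250) = 0.5000
  −(0.125)·log₂(0.125) = 0.3750
  −(0.125)·log₂(0.125) = 0.3750
Sum: 0.5000 + 0.5000 + 0.5000 + 0.3750 + 0.3750 = 2.250 bits.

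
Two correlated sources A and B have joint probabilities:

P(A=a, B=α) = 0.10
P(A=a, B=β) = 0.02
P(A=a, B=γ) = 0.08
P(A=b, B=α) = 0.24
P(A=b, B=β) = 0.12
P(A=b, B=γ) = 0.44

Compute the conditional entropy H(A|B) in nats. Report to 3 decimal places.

Chain rule: H(A|B) = H(A,B) − H(B).
Marginals: p(A) = (0.2000, 0.8000), p(B) = (0.3400, 0.1400, 0.5200).
H(A,B) = 1.4687 nats; H(B) = 0.9821 nats.
H(A|B) = 1.4687 − 0.9821 = 0.487 nats.

0.487 nats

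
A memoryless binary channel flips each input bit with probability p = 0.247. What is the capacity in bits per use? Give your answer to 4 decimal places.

Binary symmetric channel: C = 1 − h₂(ε) where h₂ is the binary entropy function.
h₂(0.247) = −0.247·log₂0.247 − 0.753·log₂0.753 = 0.8065.
C = 1 − 0.8065 = 0.1935 bits per channel use.

0.1935 bits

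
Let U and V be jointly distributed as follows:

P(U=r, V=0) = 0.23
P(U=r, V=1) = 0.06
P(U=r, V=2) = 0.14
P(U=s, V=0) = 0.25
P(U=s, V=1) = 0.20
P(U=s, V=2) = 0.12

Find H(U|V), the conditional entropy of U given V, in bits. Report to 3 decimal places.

Marginals: p(U) = (0.4300, 0.5700), p(V) = (0.4800, 0.2600, 0.2600).
H(U|V) = Σ p(V) · H(U|V=·).
  V=0: p=0.4800, H(U|V=0) = 0.9987
  V=1: p=0.2600, H(U|V=1) = 0.7793
  V=2: p=0.2600, H(U|V=2) = 0.9957
Weighted sum = 0.941 bits.

0.941 bits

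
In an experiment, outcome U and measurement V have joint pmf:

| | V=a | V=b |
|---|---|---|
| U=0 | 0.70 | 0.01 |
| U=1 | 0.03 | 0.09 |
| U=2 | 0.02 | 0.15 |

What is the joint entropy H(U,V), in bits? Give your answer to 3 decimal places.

1.414 bits

H(U,V) = −Σ p(x,y)·log₂ p(x,y) over all 6 cells.
  cell (0,a): −0.70·log₂0.70 = 0.3602
  cell (0,b): −0.01·log₂0.01 = 0.0664
  cell (1,a): −0.03·log₂0.03 = 0.1518
  cell (1,b): −0.09·log₂0.09 = 0.3127
  cell (2,a): −0.02·log₂0.02 = 0.1129
  cell (2,b): −0.15·log₂0.15 = 0.4105
Sum = 1.414 bits.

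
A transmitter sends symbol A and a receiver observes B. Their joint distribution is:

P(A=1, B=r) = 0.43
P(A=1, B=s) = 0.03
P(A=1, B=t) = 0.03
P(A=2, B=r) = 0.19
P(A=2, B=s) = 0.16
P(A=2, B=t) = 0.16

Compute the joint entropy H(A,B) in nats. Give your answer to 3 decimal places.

H(A,B) = −Σ p(x,y)·ln p(x,y) over all 6 cells.
  cell (1,r): −0.43·ln0.43 = 0.3629
  cell (1,s): −0.03·ln0.03 = 0.1052
  cell (1,t): −0.03·ln0.03 = 0.1052
  cell (2,r): −0.19·ln0.19 = 0.3155
  cell (2,s): −0.16·ln0.16 = 0.2932
  cell (2,t): −0.16·ln0.16 = 0.2932
Sum = 1.475 nats.

1.475 nats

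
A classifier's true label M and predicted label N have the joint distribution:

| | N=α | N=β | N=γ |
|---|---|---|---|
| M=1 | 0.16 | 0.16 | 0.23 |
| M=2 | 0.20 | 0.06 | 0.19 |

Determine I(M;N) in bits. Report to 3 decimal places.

0.033 bits

Marginals: p(M) = (0.5500, 0.4500), p(N) = (0.3600, 0.2200, 0.4200).
I(M;N) = H(M) + H(N) − H(M,N).
H(M) = 0.9928, H(N) = 1.5368, H(M,N) = 2.4968.
I(M;N) = 0.9928 + 1.5368 − 2.4968 = 0.033 bits.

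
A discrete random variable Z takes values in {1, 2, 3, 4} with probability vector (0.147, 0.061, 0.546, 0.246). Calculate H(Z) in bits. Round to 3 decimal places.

H(Z) = −Σ p·log₂ p.
  −(0.147)·log₂(0.147) = 0.4066
  −(0.061)·log₂(0.061) = 0.2461
  −(0.546)·log₂(0.546) = 0.4767
  −(0.246)·log₂(0.246) = 0.4977
Sum: 0.4066 + 0.2461 + 0.4767 + 0.4977 = 1.627 bits.

1.627 bits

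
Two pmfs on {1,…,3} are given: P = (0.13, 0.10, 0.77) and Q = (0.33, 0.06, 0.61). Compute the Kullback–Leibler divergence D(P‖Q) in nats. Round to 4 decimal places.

D(P‖Q) = Σ p·ln(p/q).
  0.13·ln(0.13/0.33) = -0.12110
  0.10·ln(0.10/0.06) = 0.05108
  0.77·ln(0.77/0.61) = 0.17936
D(P‖Q) = 0.1093 nats.

0.1093 nats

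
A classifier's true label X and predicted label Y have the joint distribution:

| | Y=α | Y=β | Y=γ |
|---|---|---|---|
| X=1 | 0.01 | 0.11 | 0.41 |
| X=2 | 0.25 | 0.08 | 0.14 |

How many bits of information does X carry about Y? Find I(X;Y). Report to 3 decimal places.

0.300 bits

Marginals: p(X) = (0.5300, 0.4700), p(Y) = (0.2600, 0.1900, 0.5500).
I(X;Y) = H(X) + H(Y) − H(X,Y).
H(X) = 0.9974, H(Y) = 1.4349, H(X,Y) = 2.1327.
I(X;Y) = 0.9974 + 1.4349 − 2.1327 = 0.300 bits.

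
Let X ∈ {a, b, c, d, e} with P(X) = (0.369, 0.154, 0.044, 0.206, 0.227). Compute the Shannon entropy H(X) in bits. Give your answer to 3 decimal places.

H(X) = −Σ p·log₂ p.
  −(0.369)·log₂(0.369) = 0.5307
  −(0.154)·log₂(0.154) = 0.4156
  −(0.044)·log₂(0.044) = 0.1983
  −(0.206)·log₂(0.206) = 0.4695
  −(0.227)·log₂(0.227) = 0.4856
Sum: 0.5307 + 0.4156 + 0.1983 + 0.4695 + 0.4856 = 2.100 bits.

2.100 bits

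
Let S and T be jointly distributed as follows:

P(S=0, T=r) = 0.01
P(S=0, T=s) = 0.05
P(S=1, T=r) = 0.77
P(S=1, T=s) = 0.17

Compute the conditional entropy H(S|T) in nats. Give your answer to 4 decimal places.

0.1714 nats

Marginals: p(S) = (0.0600, 0.9400), p(T) = (0.7800, 0.2200).
H(S|T) = Σ p(T) · H(S|T=·).
  T=r: p=0.7800, H(S|T=r) = 0.0686
  T=s: p=0.2200, H(S|T=s) = 0.5360
Weighted sum = 0.1714 nats.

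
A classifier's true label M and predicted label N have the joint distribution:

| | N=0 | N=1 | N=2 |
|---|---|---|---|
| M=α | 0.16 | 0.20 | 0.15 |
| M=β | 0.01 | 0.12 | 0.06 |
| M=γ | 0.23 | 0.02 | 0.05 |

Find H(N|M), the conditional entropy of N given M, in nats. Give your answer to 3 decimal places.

Chain rule: H(N|M) = H(M,N) − H(M).
Marginals: p(M) = (0.5100, 0.1900, 0.3000), p(N) = (0.4000, 0.3400, 0.2600).
H(M,N) = 1.9350 nats; H(M) = 1.0201 nats.
H(N|M) = 1.9350 − 1.0201 = 0.915 nats.

0.915 nats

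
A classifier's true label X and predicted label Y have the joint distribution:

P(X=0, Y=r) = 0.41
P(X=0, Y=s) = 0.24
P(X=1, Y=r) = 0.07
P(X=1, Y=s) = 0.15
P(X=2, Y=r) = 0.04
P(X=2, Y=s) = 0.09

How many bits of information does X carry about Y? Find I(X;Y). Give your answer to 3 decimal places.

Marginals: p(X) = (0.6500, 0.2200, 0.1300), p(Y) = (0.5200, 0.4800).
I(X;Y) = H(X) + H(Y) − H(X,Y).
H(X) = 1.2672, H(Y) = 0.9988, H(X,Y) = 2.1990.
I(X;Y) = 1.2672 + 0.9988 − 2.1990 = 0.067 bits.

0.067 bits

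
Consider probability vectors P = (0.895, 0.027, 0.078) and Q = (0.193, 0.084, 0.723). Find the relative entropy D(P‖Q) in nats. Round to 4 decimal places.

1.1687 nats

D(P‖Q) = Σ p·ln(p/q).
  0.895·ln(0.895/0.193) = 1.37305
  0.027·ln(0.027/0.084) = -0.03064
  0.078·ln(0.078/0.723) = -0.17368
D(P‖Q) = 1.1687 nats.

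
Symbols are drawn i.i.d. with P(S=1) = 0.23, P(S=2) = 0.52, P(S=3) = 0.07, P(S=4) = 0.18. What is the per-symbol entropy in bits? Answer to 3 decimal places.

1.692 bits

H(S) = −Σ p·log₂ p.
  −(0.23)·log₂(0.23) = 0.4877
  −(0.52)·log₂(0.52) = 0.4906
  −(0.07)·log₂(0.07) = 0.2686
  −(0.18)·log₂(0.18) = 0.4453
Sum: 0.4877 + 0.4906 + 0.2686 + 0.4453 = 1.692 bits.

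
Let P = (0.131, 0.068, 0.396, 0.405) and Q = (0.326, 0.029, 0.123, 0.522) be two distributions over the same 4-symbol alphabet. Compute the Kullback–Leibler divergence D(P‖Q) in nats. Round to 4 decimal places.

D(P‖Q) = Σ p·ln(p/q).
  0.131·ln(0.131/0.326) = -0.11943
  0.068·ln(0.068/0.029) = 0.05795
  0.396·ln(0.396/0.123) = 0.46302
  0.405·ln(0.405/0.522) = -0.10278
D(P‖Q) = 0.2988 nats.

0.2988 nats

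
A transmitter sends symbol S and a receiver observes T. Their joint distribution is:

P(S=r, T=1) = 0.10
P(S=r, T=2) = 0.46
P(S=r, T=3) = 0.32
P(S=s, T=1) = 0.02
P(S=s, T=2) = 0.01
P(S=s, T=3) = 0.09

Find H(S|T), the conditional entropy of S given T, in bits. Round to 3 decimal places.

0.459 bits

Marginals: p(S) = (0.8800, 0.1200), p(T) = (0.1200, 0.4700, 0.4100).
H(S|T) = Σ p(T) · H(S|T=·).
  T=1: p=0.1200, H(S|T=1) = 0.6500
  T=2: p=0.4700, H(S|T=2) = 0.1485
  T=3: p=0.4100, H(S|T=3) = 0.7593
Weighted sum = 0.459 bits.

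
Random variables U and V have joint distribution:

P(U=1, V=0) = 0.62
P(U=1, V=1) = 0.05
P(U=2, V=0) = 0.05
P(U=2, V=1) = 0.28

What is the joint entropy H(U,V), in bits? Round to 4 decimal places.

1.3740 bits

H(U,V) = −Σ p(x,y)·log₂ p(x,y) over all 4 cells.
  cell (1,0): −0.62·log₂0.62 = 0.42759
  cell (1,1): −0.05·log₂0.05 = 0.21610
  cell (2,0): −0.05·log₂0.05 = 0.21610
  cell (2,1): −0.28·log₂0.28 = 0.51422
Sum = 1.3740 bits.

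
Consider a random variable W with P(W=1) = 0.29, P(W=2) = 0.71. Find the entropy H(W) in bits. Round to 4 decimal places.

0.8687 bits

H(W) = −Σ p·log₂ p.
  −(0.29)·log₂(0.29) = 0.51790
  −(0.71)·log₂(0.71) = 0.35082
Sum: 0.51790 + 0.35082 = 0.8687 bits.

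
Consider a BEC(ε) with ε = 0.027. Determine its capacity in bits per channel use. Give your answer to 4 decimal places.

Binary erasure channel: capacity C = 1 − ε.
C = 1 − 0.027 = 0.9730 bits per channel use.

0.9730 bits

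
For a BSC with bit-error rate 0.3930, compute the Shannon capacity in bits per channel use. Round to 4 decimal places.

0.0333 bits

Binary symmetric channel: C = 1 − h₂(ε) where h₂ is the binary entropy function.
h₂(0.3930) = −0.3930·log₂0.3930 − 0.6070·log₂0.6070 = 0.9667.
C = 1 − 0.9667 = 0.0333 bits per channel use.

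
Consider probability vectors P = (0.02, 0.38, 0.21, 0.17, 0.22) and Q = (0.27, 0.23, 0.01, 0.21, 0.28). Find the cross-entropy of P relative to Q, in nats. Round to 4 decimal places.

H(P,Q) = −Σ p·ln q.
  −0.02·ln(0.27) = 0.02619
  −0.38·ln(0.23) = 0.55848
  −0.21·ln(0.01) = 0.96709
  −0.17·ln(0.21) = 0.26531
  −0.22·ln(0.28) = 0.28005
H(P,Q) = 2.0971 nats.

2.0971 nats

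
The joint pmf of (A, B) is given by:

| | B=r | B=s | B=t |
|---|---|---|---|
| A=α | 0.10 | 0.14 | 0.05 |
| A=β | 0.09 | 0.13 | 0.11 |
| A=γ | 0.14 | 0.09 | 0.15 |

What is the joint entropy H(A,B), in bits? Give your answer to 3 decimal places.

3.111 bits

H(A,B) = −Σ p(x,y)·log₂ p(x,y) over all 9 cells.
  cell (α,r): −0.10·log₂0.10 = 0.3322
  cell (α,s): −0.14·log₂0.14 = 0.3971
  cell (α,t): −0.05·log₂0.05 = 0.2161
  cell (β,r): −0.09·log₂0.09 = 0.3127
  cell (β,s): −0.13·log₂0.13 = 0.3826
  cell (β,t): −0.11·log₂0.11 = 0.3503
  cell (γ,r): −0.14·log₂0.14 = 0.3971
  cell (γ,s): −0.09·log₂0.09 = 0.3127
  cell (γ,t): −0.15·log₂0.15 = 0.4105
Sum = 3.111 bits.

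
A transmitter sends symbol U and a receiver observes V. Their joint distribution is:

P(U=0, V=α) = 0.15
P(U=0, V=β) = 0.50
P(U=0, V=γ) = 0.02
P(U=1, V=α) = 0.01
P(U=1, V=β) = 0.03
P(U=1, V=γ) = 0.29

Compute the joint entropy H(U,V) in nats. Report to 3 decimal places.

1.220 nats

H(U,V) = −Σ p(x,y)·ln p(x,y) over all 6 cells.
  cell (0,α): −0.15·ln0.15 = 0.2846
  cell (0,β): −0.50·ln0.50 = 0.3466
  cell (0,γ): −0.02·ln0.02 = 0.0782
  cell (1,α): −0.01·ln0.01 = 0.0461
  cell (1,β): −0.03·ln0.03 = 0.1052
  cell (1,γ): −0.29·ln0.29 = 0.3590
Sum = 1.220 nats.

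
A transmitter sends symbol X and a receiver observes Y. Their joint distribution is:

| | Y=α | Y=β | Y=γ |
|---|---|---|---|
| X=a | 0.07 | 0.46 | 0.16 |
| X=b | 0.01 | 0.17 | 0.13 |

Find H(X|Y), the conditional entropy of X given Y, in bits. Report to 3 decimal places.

0.861 bits

Chain rule: H(X|Y) = H(X,Y) − H(Y).
Marginals: p(X) = (0.6900, 0.3100), p(Y) = (0.0800, 0.6300, 0.2900).
H(X,Y) = 2.0906 bits; H(Y) = 1.2294 bits.
H(X|Y) = 2.0906 − 1.2294 = 0.861 bits.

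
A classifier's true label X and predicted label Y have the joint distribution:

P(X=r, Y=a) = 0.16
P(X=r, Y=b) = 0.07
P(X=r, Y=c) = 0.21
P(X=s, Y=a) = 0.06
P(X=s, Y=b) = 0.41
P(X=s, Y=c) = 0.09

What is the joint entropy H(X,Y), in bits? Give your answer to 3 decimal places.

H(X,Y) = −Σ p(x,y)·log₂ p(x,y) over all 6 cells.
  cell (r,a): −0.16·log₂0.16 = 0.4230
  cell (r,b): −0.07·log₂0.07 = 0.2686
  cell (r,c): −0.21·log₂0.21 = 0.4728
  cell (s,a): −0.06·log₂0.06 = 0.2435
  cell (s,b): −0.41·log₂0.41 = 0.5274
  cell (s,c): −0.09·log₂0.09 = 0.3127
Sum = 2.248 bits.

2.248 bits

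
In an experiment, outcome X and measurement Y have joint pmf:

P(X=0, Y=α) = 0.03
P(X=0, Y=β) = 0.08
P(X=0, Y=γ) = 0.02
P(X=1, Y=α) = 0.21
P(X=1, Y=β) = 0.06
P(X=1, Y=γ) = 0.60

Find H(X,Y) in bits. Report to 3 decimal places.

1.715 bits

H(X,Y) = −Σ p(x,y)·log₂ p(x,y) over all 6 cells.
  cell (0,α): −0.03·log₂0.03 = 0.1518
  cell (0,β): −0.08·log₂0.08 = 0.2915
  cell (0,γ): −0.02·log₂0.02 = 0.1129
  cell (1,α): −0.21·log₂0.21 = 0.4728
  cell (1,β): −0.06·log₂0.06 = 0.2435
  cell (1,γ): −0.60·log₂0.60 = 0.4422
Sum = 1.715 bits.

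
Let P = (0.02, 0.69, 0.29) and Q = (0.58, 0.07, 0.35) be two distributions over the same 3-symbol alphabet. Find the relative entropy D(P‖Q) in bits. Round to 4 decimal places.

2.1020 bits

D(P‖Q) = Σ p·log₂(p/q).
  0.02·log₂(0.02/0.58) = -0.09716
  0.69·log₂(0.69/0.07) = 2.27781
  0.29·log₂(0.29/0.35) = -0.07868
D(P‖Q) = 2.1020 bits.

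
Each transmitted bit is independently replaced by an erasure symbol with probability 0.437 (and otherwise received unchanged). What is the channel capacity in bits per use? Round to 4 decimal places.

Binary erasure channel: capacity C = 1 − ε.
C = 1 − 0.437 = 0.5630 bits per channel use.

0.5630 bits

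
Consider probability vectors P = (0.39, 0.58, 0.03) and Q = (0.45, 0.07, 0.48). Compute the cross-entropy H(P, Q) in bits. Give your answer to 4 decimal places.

H(P,Q) = −Σ p·log₂ q.
  −0.39·log₂(0.45) = 0.44928
  −0.58·log₂(0.07) = 2.22517
  −0.03·log₂(0.48) = 0.03177
H(P,Q) = 2.7062 bits.

2.7062 bits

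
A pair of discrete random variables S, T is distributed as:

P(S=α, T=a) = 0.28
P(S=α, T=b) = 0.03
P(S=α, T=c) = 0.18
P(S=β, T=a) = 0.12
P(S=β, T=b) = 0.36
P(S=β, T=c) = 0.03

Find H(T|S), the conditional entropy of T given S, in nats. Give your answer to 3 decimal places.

Marginals: p(S) = (0.4900, 0.5100), p(T) = (0.4000, 0.3900, 0.2100).
H(T|S) = Σ p(S) · H(T|S=·).
  S=α: p=0.4900, H(T|S=α) = 0.8587
  S=β: p=0.5100, H(T|S=β) = 0.7530
Weighted sum = 0.805 nats.

0.805 nats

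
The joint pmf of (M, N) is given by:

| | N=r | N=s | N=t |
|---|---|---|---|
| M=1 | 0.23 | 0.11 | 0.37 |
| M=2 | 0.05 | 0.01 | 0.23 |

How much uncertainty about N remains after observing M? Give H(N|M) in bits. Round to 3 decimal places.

1.270 bits

Marginals: p(M) = (0.7100, 0.2900), p(N) = (0.2800, 0.1200, 0.6000).
H(N|M) = Σ p(M) · H(N|M=·).
  M=1: p=0.7100, H(N|M=1) = 1.4336
  M=2: p=0.2900, H(N|M=2) = 0.8700
Weighted sum = 1.270 bits.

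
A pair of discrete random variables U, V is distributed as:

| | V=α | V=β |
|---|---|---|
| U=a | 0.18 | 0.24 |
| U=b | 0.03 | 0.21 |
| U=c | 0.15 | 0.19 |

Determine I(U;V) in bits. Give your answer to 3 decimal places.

Marginals: p(U) = (0.4200, 0.2400, 0.3400), p(V) = (0.3600, 0.6400).
I(U;V) = H(U) + H(V) − H(U,V).
H(U) = 1.5490, H(V) = 0.9427, H(U,V) = 2.4298.
I(U;V) = 1.5490 + 0.9427 − 2.4298 = 0.062 bits.

0.062 bits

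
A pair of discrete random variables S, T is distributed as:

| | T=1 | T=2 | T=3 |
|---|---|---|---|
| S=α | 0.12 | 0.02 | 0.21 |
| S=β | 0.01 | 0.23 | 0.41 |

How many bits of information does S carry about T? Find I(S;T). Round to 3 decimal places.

0.210 bits

Marginals: p(S) = (0.3500, 0.6500), p(T) = (0.1300, 0.2500, 0.6200).
I(S;T) = Σ p(x,y)·log₂[p(x,y)/(p(x)p(y))].
  (α,1): 0.12·log₂(2.6374) = 0.1679
  (α,2): 0.02·log₂(0.2286) = -0.0426
  (α,3): 0.21·log₂(0.9677) = -0.0099
  (β,1): 0.01·log₂(0.1183) = -0.0308
  (β,2): 0.23·log₂(1.4154) = 0.1153
  (β,3): 0.41·log₂(1.0174) = 0.0102
Sum = 0.210 bits.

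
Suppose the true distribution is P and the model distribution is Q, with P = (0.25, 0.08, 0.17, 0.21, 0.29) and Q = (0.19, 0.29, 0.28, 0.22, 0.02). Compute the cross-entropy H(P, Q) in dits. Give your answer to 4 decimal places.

H(P,Q) = −Σ p·log₁₀ q.
  −0.25·log₁₀(0.19) = 0.18031
  −0.08·log₁₀(0.29) = 0.04301
  −0.17·log₁₀(0.28) = 0.09398
  −0.21·log₁₀(0.22) = 0.13809
  −0.29·log₁₀(0.02) = 0.49270
H(P,Q) = 0.9481 dits.

0.9481 dits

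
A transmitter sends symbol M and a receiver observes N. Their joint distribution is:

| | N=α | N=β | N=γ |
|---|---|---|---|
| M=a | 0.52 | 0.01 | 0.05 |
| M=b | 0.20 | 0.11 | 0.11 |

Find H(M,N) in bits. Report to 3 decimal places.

H(M,N) = −Σ p(x,y)·log₂ p(x,y) over all 6 cells.
  cell (a,α): −0.52·log₂0.52 = 0.4906
  cell (a,β): −0.01·log₂0.01 = 0.0664
  cell (a,γ): −0.05·log₂0.05 = 0.2161
  cell (b,α): −0.20·log₂0.20 = 0.4644
  cell (b,β): −0.11·log₂0.11 = 0.3503
  cell (b,γ): −0.11·log₂0.11 = 0.3503
Sum = 1.938 bits.

1.938 bits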